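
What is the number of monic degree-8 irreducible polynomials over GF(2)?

Gauss's count: N_{2}(8) = (1/8) Σ_{d|8} μ(8/d)·2^d.
Divisors of 8: 1, 2, 4, 8; μ(8/d) for each: 0, 0, -1, 1.
Σ = − 2^4 + 2^8 = 240.
N = 240/8 = 30.

30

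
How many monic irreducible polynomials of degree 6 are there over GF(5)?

Gauss's count: N_{5}(6) = (1/6) Σ_{d|6} μ(6/d)·5^d.
Divisors of 6: 1, 2, 3, 6; μ(6/d) for each: 1, -1, -1, 1.
Σ = 5^1 − 5^2 − 5^3 + 5^6 = 15480.
N = 15480/6 = 2580.

2580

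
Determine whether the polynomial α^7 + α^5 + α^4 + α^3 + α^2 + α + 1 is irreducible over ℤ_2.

Yes

Write P(α) = α^7 + α^5 + α^4 + α^3 + α^2 + α + 1.
Check for roots in ℤ_2: P(0) = 1; P(1) = 1.
No roots, so no linear factors.
Monic irreducibles of degree 2 over GF(2): α^2 + α + 1.
None of them divide P (all give nonzero remainder).
Monic irreducibles of degree 3 over GF(2): α^3 + α + 1, α^3 + α^2 + 1.
None of them divide P (all give nonzero remainder).
No irreducible factor of degree ≤ 3 exists, so P is irreducible over GF(2).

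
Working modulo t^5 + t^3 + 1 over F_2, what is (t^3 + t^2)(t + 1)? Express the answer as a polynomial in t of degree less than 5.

t^4 + t^2

Multiply in F_2[t]: (t^3 + t^2)·(t + 1) = t^4 + t^2.
Reduced: t^4 + t^2.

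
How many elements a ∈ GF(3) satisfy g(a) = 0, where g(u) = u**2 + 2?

2

Evaluate at each of the 3 elements of GF(3):
g(0) = 2; g(1) = 0 → root; g(2) = 0 → root.
Roots: {1, 2}.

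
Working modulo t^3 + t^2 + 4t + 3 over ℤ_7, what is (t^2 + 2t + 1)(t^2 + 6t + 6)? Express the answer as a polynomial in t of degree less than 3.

Multiply in ℤ_7[t]: (t^2 + 2t + 1)·(t^2 + 6t + 6) = t^4 + t^3 + 5t^2 + 4t + 6.
Reduce using t^3 ≡ 6t^2 + 3t + 4 (mod t^3 + t^2 + 4t + 3).
Reduced: t^2 + t + 6.

t^2 + t + 6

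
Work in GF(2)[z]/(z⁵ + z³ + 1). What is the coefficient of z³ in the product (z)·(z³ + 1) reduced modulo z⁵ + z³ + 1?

Multiply in GF(2)[z]: (z)·(z³ + 1) = z⁴ + z.
Reduced: z⁴ + z.

0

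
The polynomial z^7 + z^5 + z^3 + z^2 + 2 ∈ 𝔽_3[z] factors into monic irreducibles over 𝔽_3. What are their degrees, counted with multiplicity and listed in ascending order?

1, 1, 2, 3

Write h(z) = z^7 + z^5 + z^3 + z^2 + 2.
Roots in 𝔽_3: h(0) = 2; h(1) = 0 → root; h(2) = 0 → root.
Linear factors from roots: (z + 2), (z + 1).
Complete factorization: h(z) = (z + 1)·(z + 2)·(z^2 + 2z + 2)·(z^3 + z^2 + z + 2).
Factor degrees with multiplicity: 1 + 1 + 2 + 3 = 7.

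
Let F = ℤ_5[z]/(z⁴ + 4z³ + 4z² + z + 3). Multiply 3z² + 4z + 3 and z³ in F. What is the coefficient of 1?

4

Multiply in ℤ_5[z]: (3z² + 4z + 3)·(z³) = 3z⁵ + 4z⁴ + 3z³.
Reduce using z⁴ ≡ z³ + z² + 4z + 2 (mod z⁴ + 4z³ + 4z² + z + 3).
Reduced: 3z³ + 4z² + 4z + 4.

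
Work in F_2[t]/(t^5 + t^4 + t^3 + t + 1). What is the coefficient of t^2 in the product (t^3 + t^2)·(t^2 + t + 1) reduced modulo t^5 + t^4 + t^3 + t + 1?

1

Multiply in F_2[t]: (t^3 + t^2)·(t^2 + t + 1) = t^5 + t^2.
Reduce using t^5 ≡ t^4 + t^3 + t + 1 (mod t^5 + t^4 + t^3 + t + 1).
Reduced: t^4 + t^3 + t^2 + t + 1.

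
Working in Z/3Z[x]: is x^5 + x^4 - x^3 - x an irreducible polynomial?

No

Write m(x) = x^5 + x^4 - x^3 - x.
Check for roots in Z/3Z: m(0) = 0 → root; m(1) = 0 → root; m(2) = 2.
m(0) = 0, so (x) divides m(x); m is reducible.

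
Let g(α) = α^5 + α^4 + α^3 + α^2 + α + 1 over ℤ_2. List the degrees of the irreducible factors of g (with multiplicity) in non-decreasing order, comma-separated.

Roots in ℤ_2: g(0) = 1; g(1) = 0 → root.
Linear factors from roots: (α + 1).
Complete factorization: g(α) = (α + 1)·(α^2 + α + 1)^2.
Factor degrees with multiplicity: 1 + 2 + 2 = 5.

1, 2, 2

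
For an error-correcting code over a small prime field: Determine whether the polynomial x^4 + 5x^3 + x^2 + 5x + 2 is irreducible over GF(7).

No

Write P(x) = x^4 + 5x^3 + x^2 + 5x + 2.
Check for roots in GF(7): P(0) = 2; P(1) = 0 → root; P(2) = 2; P(3) = 4; P(4) = 5; P(5) = 0 → root; P(6) = 1.
P(1) = 0, so (x − 1) divides P(x); P is reducible.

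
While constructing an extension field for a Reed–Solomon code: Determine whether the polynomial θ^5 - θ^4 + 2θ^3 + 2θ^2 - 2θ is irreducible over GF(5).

No

Write m(θ) = θ^5 - θ^4 + 2θ^3 + 2θ^2 - 2θ.
Check for roots in GF(5): m(0) = 0 → root; m(1) = 2; m(2) = 1; m(3) = 3; m(4) = 0 → root.
m(0) = 0, so (θ) divides m(θ); m is reducible.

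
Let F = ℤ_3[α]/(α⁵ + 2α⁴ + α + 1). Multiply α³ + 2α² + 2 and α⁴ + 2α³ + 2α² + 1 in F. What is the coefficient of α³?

1

Multiply in ℤ_3[α]: (α³ + 2α² + 2)·(α⁴ + 2α³ + 2α² + 1) = α⁷ + α⁶ + 2α³ + 2.
Reduce using α⁵ ≡ α⁴ + 2α + 2 (mod α⁵ + 2α⁴ + α + 1).
Reduced: 2α⁴ + α³ + 2α.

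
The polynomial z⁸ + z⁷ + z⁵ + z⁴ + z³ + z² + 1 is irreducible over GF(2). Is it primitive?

No

Write f(z) = z⁸ + z⁷ + z⁵ + z⁴ + z³ + z² + 1.
|GF(2^8)^×| = 2^8 − 1 = 255. Prime factorization: 255 = 3·5·17.
f is primitive ⇔ z has order 255 in GF(2)[z]/(f), i.e. z^(255/q) ≠ 1 for each prime q | 255.
z^(85) mod f = 1
z^(51) mod f = z⁷ + z⁶ + z² + 1.
z^(15) mod f = z⁷ + z⁴ + z².
Since z^(85) = 1, the order of z divides 85 < 255; not primitive.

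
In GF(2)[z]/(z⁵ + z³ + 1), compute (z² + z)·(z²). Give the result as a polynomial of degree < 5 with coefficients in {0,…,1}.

z^4 + z^3

Multiply in GF(2)[z]: (z² + z)·(z²) = z⁴ + z³.
Reduced: z⁴ + z³.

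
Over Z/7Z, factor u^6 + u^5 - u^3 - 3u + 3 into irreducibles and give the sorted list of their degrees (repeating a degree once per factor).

Write f(u) = u^6 + u^5 - u^3 - 3u + 3.
Linear factors from roots: (u + 3), (u + 2), (u + 1).
Complete factorization: f(u) = (u + 2)·(u + 3)·(u + 1)^2·(u^2 + u - 3).
Factor degrees with multiplicity: 1 + 1 + 1 + 1 + 2 = 6.

1, 1, 1, 1, 2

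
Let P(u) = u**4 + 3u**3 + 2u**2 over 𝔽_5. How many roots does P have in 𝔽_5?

3

Evaluate at each of the 5 elements of 𝔽_5:
P(0) = 0 → root; P(1) = 1; P(2) = 3; P(3) = 0 → root; P(4) = 0 → root.
Roots: {0, 3, 4}.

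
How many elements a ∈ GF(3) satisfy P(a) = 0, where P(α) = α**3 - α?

Evaluate at each of the 3 elements of GF(3):
P(0) = 0 → root; P(1) = 0 → root; P(2) = 0 → root.
Roots: {0, 1, 2}.

3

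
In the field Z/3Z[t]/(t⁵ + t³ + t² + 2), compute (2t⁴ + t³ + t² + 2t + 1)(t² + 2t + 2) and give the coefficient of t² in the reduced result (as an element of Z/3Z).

2

Multiply in Z/3Z[t]: (2t⁴ + t³ + t² + 2t + 1)·(t² + 2t + 2) = 2t⁶ + 2t⁵ + t⁴ + t² + 2.
Reduce using t⁵ ≡ 2t³ + 2t² + 1 (mod t⁵ + t³ + t² + 2).
Reduced: 2t⁴ + 2t³ + 2t² + 2t + 1.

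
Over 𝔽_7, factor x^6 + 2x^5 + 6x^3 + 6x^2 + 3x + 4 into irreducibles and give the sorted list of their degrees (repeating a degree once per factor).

1, 1, 4

Write g(x) = x^6 + 2x^5 + 6x^3 + 6x^2 + 3x + 4.
Linear factors from roots: (x + 5), (x + 1).
Complete factorization: g(x) = (x + 1)·(x + 5)·(x^4 + 3x^3 + 5x^2 + 3x + 5).
Factor degrees with multiplicity: 1 + 1 + 4 = 6.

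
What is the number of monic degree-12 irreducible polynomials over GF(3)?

Gauss's count: N_{3}(12) = (1/12) Σ_{d|12} μ(12/d)·3^d.
Divisors of 12: 1, 2, 3, 4, 6, 12; μ(12/d) for each: 0, 1, 0, -1, -1, 1.
Σ = 3^2 − 3^4 − 3^6 + 3^12 = 530640.
N = 530640/12 = 44220.

44220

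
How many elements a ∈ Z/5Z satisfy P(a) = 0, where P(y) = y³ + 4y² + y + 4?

3

Evaluate at each of the 5 elements of Z/5Z:
P(0) = 4; P(1) = 0 → root; P(2) = 0 → root; P(3) = 0 → root; P(4) = 1.
Roots: {1, 2, 3}.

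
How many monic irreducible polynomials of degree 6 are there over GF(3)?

116

Gauss's count: N_{3}(6) = (1/6) Σ_{d|6} μ(6/d)·3^d.
Divisors of 6: 1, 2, 3, 6; μ(6/d) for each: 1, -1, -1, 1.
Σ = 3^1 − 3^2 − 3^3 + 3^6 = 696.
N = 696/6 = 116.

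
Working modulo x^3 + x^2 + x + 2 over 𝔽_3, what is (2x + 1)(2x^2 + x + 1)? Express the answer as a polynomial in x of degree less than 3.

2x + 2

Multiply in 𝔽_3[x]: (2x + 1)·(2x^2 + x + 1) = x^3 + x^2 + 1.
Reduce using x^3 ≡ 2x^2 + 2x + 1 (mod x^3 + x^2 + x + 2).
Reduced: 2x + 2.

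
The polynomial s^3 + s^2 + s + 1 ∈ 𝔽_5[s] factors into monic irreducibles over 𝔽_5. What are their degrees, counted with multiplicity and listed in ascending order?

1, 1, 1

Write g(s) = s^3 + s^2 + s + 1.
Roots in 𝔽_5: g(0) = 1; g(1) = 4; g(2) = 0 → root; g(3) = 0 → root; g(4) = 0 → root.
Linear factors from roots: (s + 3), (s + 2), (s + 1).
Complete factorization: g(s) = (s + 1)·(s + 2)·(s + 3).
Factor degrees with multiplicity: 1 + 1 + 1 = 3.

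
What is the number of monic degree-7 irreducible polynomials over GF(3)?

The number of monic irreducibles of degree 7 over GF(3) is (1/7)·Σ_{d∣7} μ(7/d) 3^d.
Divisors of 7: 1, 7; μ(7/d) for each: -1, 1.
Σ = − 3^1 + 3^7 = 2184.
N = 2184/7 = 312.

312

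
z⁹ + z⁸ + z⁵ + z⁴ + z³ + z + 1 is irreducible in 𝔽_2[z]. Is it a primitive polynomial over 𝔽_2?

Write f(z) = z⁹ + z⁸ + z⁵ + z⁴ + z³ + z + 1.
|GF(2^9)^×| = 2^9 − 1 = 511. Prime factorization: 511 = 7·73.
f is primitive ⇔ z has order 511 in GF(2)[z]/(f), i.e. z^(511/q) ≠ 1 for each prime q | 511.
z^(73) mod f = z⁸ + z⁷ + z⁵ + z³ + z².
z^(7) mod f = z⁷.
None equal 1, so z has full order 511; f is primitive.

Yes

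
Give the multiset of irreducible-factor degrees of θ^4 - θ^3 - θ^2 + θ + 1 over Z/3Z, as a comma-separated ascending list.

Write h(θ) = θ^4 - θ^3 - θ^2 + θ + 1.
Roots in Z/3Z: h(0) = 1; h(1) = 1; h(2) = 1.
Complete factorization: h(θ) = (θ^2 + θ - 1)^2.
Factor degrees with multiplicity: 2 + 2 = 4.

2, 2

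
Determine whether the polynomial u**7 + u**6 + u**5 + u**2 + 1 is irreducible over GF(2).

Yes

Write m(u) = u**7 + u**6 + u**5 + u**2 + 1.
Check for roots in GF(2): m(0) = 1; m(1) = 1.
No roots, so no linear factors.
Monic irreducibles of degree 2 over GF(2): u**2 + u + 1.
None of them divide m (all give nonzero remainder).
Monic irreducibles of degree 3 over GF(2): u**3 + u + 1, u**3 + u**2 + 1.
None of them divide m (all give nonzero remainder).
No irreducible factor of degree ≤ 3 exists, so m is irreducible over GF(2).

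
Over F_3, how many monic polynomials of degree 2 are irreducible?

3

By the necklace-counting formula, N_3(2) = (1/2) Σ_{d|2} μ(2/d)·3^d.
Divisors of 2: 1, 2; μ(2/d) for each: -1, 1.
Σ = − 3^1 + 3^2 = 6.
N = 6/2 = 3.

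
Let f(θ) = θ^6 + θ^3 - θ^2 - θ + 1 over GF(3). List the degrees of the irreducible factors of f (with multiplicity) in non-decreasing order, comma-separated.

Roots in GF(3): f(0) = 1; f(1) = 1; f(2) = 1.
Complete factorization: f(θ) = (θ^6 + θ^3 - θ^2 - θ + 1).
Factor degrees with multiplicity: 6 = 6.

6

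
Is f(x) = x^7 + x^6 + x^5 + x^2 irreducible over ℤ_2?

No

Check for roots in ℤ_2: f(0) = 0 → root; f(1) = 0 → root.
f(0) = 0, so (x) divides f(x); f is reducible.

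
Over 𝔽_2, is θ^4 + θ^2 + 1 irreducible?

No

Write f(θ) = θ^4 + θ^2 + 1.
Check for roots in 𝔽_2: f(0) = 1; f(1) = 1.
No roots, so no linear factors.
Monic irreducibles of degree 2 over GF(2): θ^2 + θ + 1.
θ^2 + θ + 1 divides f: f(θ) = (θ^2 + θ + 1)·(θ^2 + θ + 1).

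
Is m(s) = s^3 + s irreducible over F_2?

No

Check for roots in F_2: m(0) = 0 → root; m(1) = 0 → root.
m(0) = 0, so (s) divides m(s); m is reducible.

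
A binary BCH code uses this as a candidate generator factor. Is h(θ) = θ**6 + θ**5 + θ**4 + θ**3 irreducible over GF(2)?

Check for roots in GF(2): h(0) = 0 → root; h(1) = 0 → root.
h(0) = 0, so (θ) divides h(θ); h is reducible.

No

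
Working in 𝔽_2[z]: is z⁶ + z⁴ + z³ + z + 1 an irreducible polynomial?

Yes

Write h(z) = z⁶ + z⁴ + z³ + z + 1.
Check for roots in 𝔽_2: h(0) = 1; h(1) = 1.
No roots, so no linear factors.
Monic irreducibles of degree 2 over GF(2): z² + z + 1.
None of them divide h (all give nonzero remainder).
Monic irreducibles of degree 3 over GF(2): z³ + z + 1, z³ + z² + 1.
None of them divide h (all give nonzero remainder).
No irreducible factor of degree ≤ 3 exists, so h is irreducible over GF(2).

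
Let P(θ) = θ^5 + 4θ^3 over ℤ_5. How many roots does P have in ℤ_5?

Evaluate at each of the 5 elements of ℤ_5:
P(0) = 0 → root; P(1) = 0 → root; P(2) = 4; P(3) = 1; P(4) = 0 → root.
Roots: {0, 1, 4}.

3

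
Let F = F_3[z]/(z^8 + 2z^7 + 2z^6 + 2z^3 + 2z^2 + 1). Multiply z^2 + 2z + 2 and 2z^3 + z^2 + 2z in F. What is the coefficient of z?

1

Multiply in F_3[z]: (z^2 + 2z + 2)·(2z^3 + z^2 + 2z) = 2z^5 + 2z^4 + 2z^3 + z.
Reduced: 2z^5 + 2z^4 + 2z^3 + z.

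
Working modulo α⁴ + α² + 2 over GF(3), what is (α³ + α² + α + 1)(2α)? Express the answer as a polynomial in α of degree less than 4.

Multiply in GF(3)[α]: (α³ + α² + α + 1)·(2α) = 2α⁴ + 2α³ + 2α² + 2α.
Reduce using α⁴ ≡ 2α² + 1 (mod α⁴ + α² + 2).
Reduced: 2α³ + 2α + 2.

2α^3 + 2α + 2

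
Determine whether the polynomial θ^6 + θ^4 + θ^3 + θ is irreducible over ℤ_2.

No

Write P(θ) = θ^6 + θ^4 + θ^3 + θ.
Check for roots in ℤ_2: P(0) = 0 → root; P(1) = 0 → root.
P(0) = 0, so (θ) divides P(θ); P is reducible.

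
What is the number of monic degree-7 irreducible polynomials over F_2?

x^(2^7) − x is the product of all monic irreducibles of degree dividing 7; Möbius inversion gives N = (1/7) Σ μ(7/d)·2^d.
Divisors of 7: 1, 7; μ(7/d) for each: -1, 1.
Σ = − 2^1 + 2^7 = 126.
N = 126/7 = 18.

18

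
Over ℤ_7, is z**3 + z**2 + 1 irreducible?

Yes

Write m(z) = z**3 + z**2 + 1.
Check for roots in ℤ_7: m(0) = 1; m(1) = 3; m(2) = 6; m(3) = 2; m(4) = 4; m(5) = 4; m(6) = 1.
No roots. A degree-3 polynomial over a field with no linear factor is irreducible.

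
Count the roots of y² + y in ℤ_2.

2

Write P(y) = y² + y.
Evaluate at each of the 2 elements of ℤ_2:
P(0) = 0 → root; P(1) = 0 → root.
Roots: {0, 1}.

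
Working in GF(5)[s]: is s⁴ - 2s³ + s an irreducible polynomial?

Write m(s) = s⁴ - 2s³ + s.
Check for roots in GF(5): m(0) = 0 → root; m(1) = 0 → root; m(2) = 2; m(3) = 0 → root; m(4) = 2.
m(0) = 0, so (s) divides m(s); m is reducible.

No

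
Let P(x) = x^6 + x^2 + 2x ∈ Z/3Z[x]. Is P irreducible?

Check for roots in Z/3Z: P(0) = 0 → root; P(1) = 1; P(2) = 0 → root.
P(0) = 0, so (x) divides P(x); P is reducible.

No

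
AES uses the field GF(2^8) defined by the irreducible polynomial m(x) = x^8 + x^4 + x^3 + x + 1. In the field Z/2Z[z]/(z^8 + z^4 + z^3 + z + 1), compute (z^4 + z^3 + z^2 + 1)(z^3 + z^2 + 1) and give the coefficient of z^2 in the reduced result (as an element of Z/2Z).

0

Multiply in Z/2Z[z]: (z^4 + z^3 + z^2 + 1)·(z^3 + z^2 + 1) = z^7 + 1.
Reduced: z^7 + 1.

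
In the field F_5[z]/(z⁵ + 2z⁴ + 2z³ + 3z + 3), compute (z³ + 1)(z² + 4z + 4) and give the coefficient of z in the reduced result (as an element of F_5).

Multiply in F_5[z]: (z³ + 1)·(z² + 4z + 4) = z⁵ + 4z⁴ + 4z³ + z² + 4z + 4.
Reduce using z⁵ ≡ 3z⁴ + 3z³ + 2z + 2 (mod z⁵ + 2z⁴ + 2z³ + 3z + 3).
Reduced: 2z⁴ + 2z³ + z² + z + 1.

1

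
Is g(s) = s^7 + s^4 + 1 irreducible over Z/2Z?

Yes

Check for roots in Z/2Z: g(0) = 1; g(1) = 1.
No roots, so no linear factors.
Monic irreducibles of degree 2 over GF(2): s^2 + s + 1.
None of them divide g (all give nonzero remainder).
Monic irreducibles of degree 3 over GF(2): s^3 + s + 1, s^3 + s^2 + 1.
None of them divide g (all give nonzero remainder).
No irreducible factor of degree ≤ 3 exists, so g is irreducible over GF(2).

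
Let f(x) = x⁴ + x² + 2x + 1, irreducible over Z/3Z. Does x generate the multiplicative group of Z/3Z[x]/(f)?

|GF(3^4)^×| = 3^4 − 1 = 80. Prime factorization: 80 = 2^4·5.
f is primitive ⇔ x has order 80 in GF(3)[x]/(f), i.e. x^(80/q) ≠ 1 for each prime q | 80.
x^(40) mod f = 1
x^(16) mod f = 2x³ + 2.
Since x^(40) = 1, the order of x divides 40 < 80; not primitive.

No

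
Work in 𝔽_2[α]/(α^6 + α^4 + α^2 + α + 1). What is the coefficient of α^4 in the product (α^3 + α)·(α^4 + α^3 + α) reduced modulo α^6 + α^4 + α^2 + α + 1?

Multiply in 𝔽_2[α]: (α^3 + α)·(α^4 + α^3 + α) = α^7 + α^6 + α^5 + α^2.
Reduce using α^6 ≡ α^4 + α^2 + α + 1 (mod α^6 + α^4 + α^2 + α + 1).
Reduced: α^4 + α^3 + α^2 + 1.

1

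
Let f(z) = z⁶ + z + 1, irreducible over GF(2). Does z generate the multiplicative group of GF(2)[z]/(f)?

Yes

|GF(2^6)^×| = 2^6 − 1 = 63. Prime factorization: 63 = 3^2·7.
f is primitive ⇔ z has order 63 in GF(2)[z]/(f), i.e. z^(63/q) ≠ 1 for each prime q | 63.
z^(21) mod f = z⁵ + z⁴ + z³ + z + 1.
z^(9) mod f = z⁴ + z³.
None equal 1, so z has full order 63; f is primitive.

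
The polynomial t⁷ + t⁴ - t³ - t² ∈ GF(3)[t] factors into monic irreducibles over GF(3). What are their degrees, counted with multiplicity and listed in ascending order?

1, 1, 1, 1, 1, 2

Write g(t) = t⁷ + t⁴ - t³ - t².
Roots in GF(3): g(0) = 0 → root; g(1) = 0 → root; g(2) = 0 → root.
Linear factors from roots: (t), (t - 1), (t + 1).
Complete factorization: g(t) = (t + 1)·(t)^2·(t - 1)^2·(t² + t - 1).
Factor degrees with multiplicity: 1 + 1 + 1 + 1 + 1 + 2 = 7.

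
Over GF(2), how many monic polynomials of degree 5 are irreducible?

The number of monic irreducibles of degree 5 over GF(2) is (1/5)·Σ_{d∣5} μ(5/d) 2^d.
Divisors of 5: 1, 5; μ(5/d) for each: -1, 1.
Σ = − 2^1 + 2^5 = 30.
N = 30/5 = 6.

6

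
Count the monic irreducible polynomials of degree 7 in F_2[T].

Gauss's count: N_{2}(7) = (1/7) Σ_{d|7} μ(7/d)·2^d.
Divisors of 7: 1, 7; μ(7/d) for each: -1, 1.
Σ = − 2^1 + 2^7 = 126.
N = 126/7 = 18.

18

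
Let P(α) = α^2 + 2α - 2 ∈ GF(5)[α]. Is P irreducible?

Check for roots in GF(5): P(0) = 3; P(1) = 1; P(2) = 1; P(3) = 3; P(4) = 2.
No roots. A degree-2 polynomial over a field with no linear factor is irreducible.

Yes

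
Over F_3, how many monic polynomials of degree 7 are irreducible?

312

x^(3^7) − x is the product of all monic irreducibles of degree dividing 7; Möbius inversion gives N = (1/7) Σ μ(7/d)·3^d.
Divisors of 7: 1, 7; μ(7/d) for each: -1, 1.
Σ = − 3^1 + 3^7 = 2184.
N = 2184/7 = 312.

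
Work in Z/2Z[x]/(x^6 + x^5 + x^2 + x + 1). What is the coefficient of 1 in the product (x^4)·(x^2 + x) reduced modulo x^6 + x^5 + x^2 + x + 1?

Multiply in Z/2Z[x]: (x^4)·(x^2 + x) = x^6 + x^5.
Reduce using x^6 ≡ x^5 + x^2 + x + 1 (mod x^6 + x^5 + x^2 + x + 1).
Reduced: x^2 + x + 1.

1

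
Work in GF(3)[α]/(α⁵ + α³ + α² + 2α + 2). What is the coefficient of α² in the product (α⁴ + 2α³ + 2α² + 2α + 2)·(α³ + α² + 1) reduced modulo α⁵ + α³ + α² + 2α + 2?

Multiply in GF(3)[α]: (α⁴ + 2α³ + 2α² + 2α + 2)·(α³ + α² + 1) = α⁷ + α⁵ + 2α⁴ + α² + 2α + 2.
Reduce using α⁵ ≡ 2α³ + 2α² + α + 1 (mod α⁵ + α³ + α² + 2α + 2).
Reduced: α⁴ + α³ + 2α² + 2α + 2.

2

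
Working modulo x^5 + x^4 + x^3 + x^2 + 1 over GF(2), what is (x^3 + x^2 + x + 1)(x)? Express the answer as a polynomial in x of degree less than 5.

Multiply in GF(2)[x]: (x^3 + x^2 + x + 1)·(x) = x^4 + x^3 + x^2 + x.
Reduced: x^4 + x^3 + x^2 + x.

x^4 + x^3 + x^2 + x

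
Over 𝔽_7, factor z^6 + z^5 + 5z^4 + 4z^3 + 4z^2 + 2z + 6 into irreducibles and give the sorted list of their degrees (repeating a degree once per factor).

Write g(z) = z^6 + z^5 + 5z^4 + 4z^3 + 4z^2 + 2z + 6.
Linear factors from roots: (z + 4), (z + 3), (z + 2).
Complete factorization: g(z) = (z + 3)·(z + 4)·(z + 2)^2·(z^2 + 4z + 1).
Factor degrees with multiplicity: 1 + 1 + 1 + 1 + 2 = 6.

1, 1, 1, 1, 2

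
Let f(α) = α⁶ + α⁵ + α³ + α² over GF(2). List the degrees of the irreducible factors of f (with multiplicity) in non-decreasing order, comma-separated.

Roots in GF(2): f(0) = 0 → root; f(1) = 0 → root.
Linear factors from roots: (α), (α + 1).
Complete factorization: f(α) = (α)^2·(α + 1)^2·(α² + α + 1).
Factor degrees with multiplicity: 1 + 1 + 1 + 1 + 2 = 6.

1, 1, 1, 1, 2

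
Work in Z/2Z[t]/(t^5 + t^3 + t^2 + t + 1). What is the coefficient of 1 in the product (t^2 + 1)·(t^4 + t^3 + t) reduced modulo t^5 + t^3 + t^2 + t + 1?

Multiply in Z/2Z[t]: (t^2 + 1)·(t^4 + t^3 + t) = t^6 + t^5 + t^4 + t.
Reduce using t^5 ≡ t^3 + t^2 + t + 1 (mod t^5 + t^3 + t^2 + t + 1).
Reduced: t + 1.

1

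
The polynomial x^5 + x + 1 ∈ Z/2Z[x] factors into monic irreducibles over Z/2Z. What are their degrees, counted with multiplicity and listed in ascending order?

Write f(x) = x^5 + x + 1.
Roots in Z/2Z: f(0) = 1; f(1) = 1.
Complete factorization: f(x) = (x^2 + x + 1)·(x^3 + x^2 + 1).
Factor degrees with multiplicity: 2 + 3 = 5.

2, 3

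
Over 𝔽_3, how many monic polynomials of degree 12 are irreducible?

x^(3^12) − x is the product of all monic irreducibles of degree dividing 12; Möbius inversion gives N = (1/12) Σ μ(12/d)·3^d.
Divisors of 12: 1, 2, 3, 4, 6, 12; μ(12/d) for each: 0, 1, 0, -1, -1, 1.
Σ = 3^2 − 3^4 − 3^6 + 3^12 = 530640.
N = 530640/12 = 44220.

44220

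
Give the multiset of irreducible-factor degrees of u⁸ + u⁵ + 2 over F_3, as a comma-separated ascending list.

Write f(u) = u⁸ + u⁵ + 2.
Roots in F_3: f(0) = 2; f(1) = 1; f(2) = 2.
Complete factorization: f(u) = (u⁸ + u⁵ + 2).
Factor degrees with multiplicity: 8 = 8.

8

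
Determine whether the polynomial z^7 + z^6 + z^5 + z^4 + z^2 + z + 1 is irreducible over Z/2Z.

Write P(z) = z^7 + z^6 + z^5 + z^4 + z^2 + z + 1.
Check for roots in Z/2Z: P(0) = 1; P(1) = 1.
No roots, so no linear factors.
Monic irreducibles of degree 2 over GF(2): z^2 + z + 1.
None of them divide P (all give nonzero remainder).
Monic irreducibles of degree 3 over GF(2): z^3 + z + 1, z^3 + z^2 + 1.
None of them divide P (all give nonzero remainder).
No irreducible factor of degree ≤ 3 exists, so P is irreducible over GF(2).

Yes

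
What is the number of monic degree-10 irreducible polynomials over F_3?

The number of monic irreducibles of degree 10 over GF(3) is (1/10)·Σ_{d∣10} μ(10/d) 3^d.
Divisors of 10: 1, 2, 5, 10; μ(10/d) for each: 1, -1, -1, 1.
Σ = 3^1 − 3^2 − 3^5 + 3^10 = 58800.
N = 58800/10 = 5880.

5880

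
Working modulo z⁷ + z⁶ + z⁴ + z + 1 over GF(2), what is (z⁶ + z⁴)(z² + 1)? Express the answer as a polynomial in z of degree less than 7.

z^6 + z^5 + z^2 + 1

Multiply in GF(2)[z]: (z⁶ + z⁴)·(z² + 1) = z⁸ + z⁴.
Reduce using z⁷ ≡ z⁶ + z⁴ + z + 1 (mod z⁷ + z⁶ + z⁴ + z + 1).
Reduced: z⁶ + z⁵ + z² + 1.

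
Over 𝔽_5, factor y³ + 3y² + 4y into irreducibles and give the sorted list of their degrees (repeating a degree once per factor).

1, 2

Write f(y) = y³ + 3y² + 4y.
Roots in 𝔽_5: f(0) = 0 → root; f(1) = 3; f(2) = 3; f(3) = 1; f(4) = 3.
Linear factors from roots: (y).
Complete factorization: f(y) = (y)·(y² + 3y + 4).
Factor degrees with multiplicity: 1 + 2 = 3.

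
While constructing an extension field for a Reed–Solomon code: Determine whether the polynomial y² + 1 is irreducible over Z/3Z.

Write g(y) = y² + 1.
Check for roots in Z/3Z: g(0) = 1; g(1) = 2; g(2) = 2.
No roots. A degree-2 polynomial over a field with no linear factor is irreducible.

Yes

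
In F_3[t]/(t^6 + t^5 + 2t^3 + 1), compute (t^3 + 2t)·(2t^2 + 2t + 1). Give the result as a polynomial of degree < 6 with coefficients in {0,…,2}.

Multiply in F_3[t]: (t^3 + 2t)·(2t^2 + 2t + 1) = 2t^5 + 2t^4 + 2t^3 + t^2 + 2t.
Reduced: 2t^5 + 2t^4 + 2t^3 + t^2 + 2t.

2t^5 + 2t^4 + 2t^3 + t^2 + 2t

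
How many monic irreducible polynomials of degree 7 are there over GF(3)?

The number of monic irreducibles of degree 7 over GF(3) is (1/7)·Σ_{d∣7} μ(7/d) 3^d.
Divisors of 7: 1, 7; μ(7/d) for each: -1, 1.
Σ = − 3^1 + 3^7 = 2184.
N = 2184/7 = 312.

312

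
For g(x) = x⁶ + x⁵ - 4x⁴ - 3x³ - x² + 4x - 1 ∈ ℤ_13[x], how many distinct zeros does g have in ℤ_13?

Evaluate at each of the 13 elements of ℤ_13:
g(0) = 12; g(1) = 10; g(2) = 11; g(3) = 10; g(4) = 3; g(5) = 9; g(6) = 6; g(7) = 2; g(8) = 7; g(9) = 10; g(10) = 0 → root; g(11) = 5; g(12) = 6.
Roots: {10}.

1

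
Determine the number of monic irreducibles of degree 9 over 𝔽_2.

By the necklace-counting formula, N_2(9) = (1/9) Σ_{d|9} μ(9/d)·2^d.
Divisors of 9: 1, 3, 9; μ(9/d) for each: 0, -1, 1.
Σ = − 2^3 + 2^9 = 504.
N = 504/9 = 56.

56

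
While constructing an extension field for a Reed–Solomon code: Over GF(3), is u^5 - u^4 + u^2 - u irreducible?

No

Write h(u) = u^5 - u^4 + u^2 - u.
Check for roots in GF(3): h(0) = 0 → root; h(1) = 0 → root; h(2) = 0 → root.
h(0) = 0, so (u) divides h(u); h is reducible.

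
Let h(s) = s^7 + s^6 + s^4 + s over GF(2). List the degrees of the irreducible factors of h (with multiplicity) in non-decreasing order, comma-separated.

1, 1, 1, 1, 3

Roots in GF(2): h(0) = 0 → root; h(1) = 0 → root.
Linear factors from roots: (s), (s + 1).
Complete factorization: h(s) = (s)·(s + 1)^3·(s^3 + s + 1).
Factor degrees with multiplicity: 1 + 1 + 1 + 1 + 3 = 7.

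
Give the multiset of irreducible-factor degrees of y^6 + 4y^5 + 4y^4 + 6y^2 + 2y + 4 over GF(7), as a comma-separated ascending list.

1, 1, 1, 3

Write h(y) = y^6 + 4y^5 + 4y^4 + 6y^2 + 2y + 4.
Linear factors from roots: (y + 6), (y + 3).
Complete factorization: h(y) = (y + 3)·(y + 6)^2·(y^3 + 3y^2 + 6y + 6).
Factor degrees with multiplicity: 1 + 1 + 1 + 3 = 6.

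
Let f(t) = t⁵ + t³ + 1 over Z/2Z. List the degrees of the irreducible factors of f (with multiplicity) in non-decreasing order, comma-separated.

5

Roots in Z/2Z: f(0) = 1; f(1) = 1.
Complete factorization: f(t) = (t⁵ + t³ + 1).
Factor degrees with multiplicity: 5 = 5.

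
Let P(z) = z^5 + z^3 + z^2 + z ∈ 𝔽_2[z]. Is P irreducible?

No

Check for roots in 𝔽_2: P(0) = 0 → root; P(1) = 0 → root.
P(0) = 0, so (z) divides P(z); P is reducible.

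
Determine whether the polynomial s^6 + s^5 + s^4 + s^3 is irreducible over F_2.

No

Write h(s) = s^6 + s^5 + s^4 + s^3.
Check for roots in F_2: h(0) = 0 → root; h(1) = 0 → root.
h(0) = 0, so (s) divides h(s); h is reducible.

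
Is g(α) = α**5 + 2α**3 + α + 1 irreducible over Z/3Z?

No

Check for roots in Z/3Z: g(0) = 1; g(1) = 2; g(2) = 0 → root.
g(2) = 0, so (α − 2) divides g(α); g is reducible.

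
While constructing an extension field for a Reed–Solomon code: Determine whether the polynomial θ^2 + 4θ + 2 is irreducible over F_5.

Yes

Write f(θ) = θ^2 + 4θ + 2.
Check for roots in F_5: f(0) = 2; f(1) = 2; f(2) = 4; f(3) = 3; f(4) = 4.
No roots. A degree-2 polynomial over a field with no linear factor is irreducible.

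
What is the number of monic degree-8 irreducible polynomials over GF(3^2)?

x^(9^8) − x is the product of all monic irreducibles of degree dividing 8; Möbius inversion gives N = (1/8) Σ μ(8/d)·9^d.
Divisors of 8: 1, 2, 4, 8; μ(8/d) for each: 0, 0, -1, 1.
Σ = − 9^4 + 9^8 = 43040160.
N = 43040160/8 = 5380020.

5380020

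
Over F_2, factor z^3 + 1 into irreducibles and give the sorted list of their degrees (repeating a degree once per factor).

1, 2

Write f(z) = z^3 + 1.
Roots in F_2: f(0) = 1; f(1) = 0 → root.
Linear factors from roots: (z + 1).
Complete factorization: f(z) = (z + 1)·(z^2 + z + 1).
Factor degrees with multiplicity: 1 + 2 = 3.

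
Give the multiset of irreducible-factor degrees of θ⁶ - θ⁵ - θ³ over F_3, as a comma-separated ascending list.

1, 1, 1, 1, 2

Write h(θ) = θ⁶ - θ⁵ - θ³.
Roots in F_3: h(0) = 0 → root; h(1) = 2; h(2) = 0 → root.
Linear factors from roots: (θ), (θ + 1).
Complete factorization: h(θ) = (θ + 1)·(θ)^3·(θ² + θ - 1).
Factor degrees with multiplicity: 1 + 1 + 1 + 1 + 2 = 6.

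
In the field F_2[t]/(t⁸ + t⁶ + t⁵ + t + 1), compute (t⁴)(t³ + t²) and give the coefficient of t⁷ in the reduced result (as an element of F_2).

1

Multiply in F_2[t]: (t⁴)·(t³ + t²) = t⁷ + t⁶.
Reduced: t⁷ + t⁶.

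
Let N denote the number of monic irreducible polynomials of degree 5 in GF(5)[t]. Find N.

624

By the necklace-counting formula, N_5(5) = (1/5) Σ_{d|5} μ(5/d)·5^d.
Divisors of 5: 1, 5; μ(5/d) for each: -1, 1.
Σ = − 5^1 + 5^5 = 3120.
N = 3120/5 = 624.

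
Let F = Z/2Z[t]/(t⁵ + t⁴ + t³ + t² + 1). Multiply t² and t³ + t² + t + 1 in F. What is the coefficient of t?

Multiply in Z/2Z[t]: (t²)·(t³ + t² + t + 1) = t⁵ + t⁴ + t³ + t².
Reduce using t⁵ ≡ t⁴ + t³ + t² + 1 (mod t⁵ + t⁴ + t³ + t² + 1).
Reduced: 1.

0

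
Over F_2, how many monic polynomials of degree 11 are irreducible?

186

x^(2^11) − x is the product of all monic irreducibles of degree dividing 11; Möbius inversion gives N = (1/11) Σ μ(11/d)·2^d.
Divisors of 11: 1, 11; μ(11/d) for each: -1, 1.
Σ = − 2^1 + 2^11 = 2046.
N = 2046/11 = 186.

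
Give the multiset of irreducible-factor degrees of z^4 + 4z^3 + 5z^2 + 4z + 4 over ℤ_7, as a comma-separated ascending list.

Write g(z) = z^4 + 4z^3 + 5z^2 + 4z + 4.
Linear factors from roots: (z + 2).
Complete factorization: g(z) = (z + 2)^2·(z^2 + 1).
Factor degrees with multiplicity: 1 + 1 + 2 = 4.

1, 1, 2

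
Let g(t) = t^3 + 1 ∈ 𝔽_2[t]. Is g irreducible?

No

Check for roots in 𝔽_2: g(0) = 1; g(1) = 0 → root.
g(1) = 0, so (t − 1) divides g(t); g is reducible.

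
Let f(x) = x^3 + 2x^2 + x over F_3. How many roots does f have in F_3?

Evaluate at each of the 3 elements of F_3:
f(0) = 0 → root; f(1) = 1; f(2) = 0 → root.
Roots: {0, 2}.

2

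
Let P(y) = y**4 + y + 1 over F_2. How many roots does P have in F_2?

Evaluate at each of the 2 elements of F_2:
P(0) = 1; P(1) = 1.
No element is a root.

0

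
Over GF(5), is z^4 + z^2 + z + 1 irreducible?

Yes

Write m(z) = z^4 + z^2 + z + 1.
Check for roots in GF(5): m(0) = 1; m(1) = 4; m(2) = 3; m(3) = 4; m(4) = 2.
No roots, so no linear factors.
Degree-2 irreducible divisors: test the 10 monic irreducibles of degree 2 over GF(5).
None of them divide m (all give nonzero remainder).
No irreducible factor of degree ≤ 2 exists, so m is irreducible over GF(5).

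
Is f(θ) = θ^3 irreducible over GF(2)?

Check for roots in GF(2): f(0) = 0 → root; f(1) = 1.
f(0) = 0, so (θ) divides f(θ); f is reducible.

No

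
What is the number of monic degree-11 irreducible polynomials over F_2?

186

Gauss's count: N_{2}(11) = (1/11) Σ_{d|11} μ(11/d)·2^d.
Divisors of 11: 1, 11; μ(11/d) for each: -1, 1.
Σ = − 2^1 + 2^11 = 2046.
N = 2046/11 = 186.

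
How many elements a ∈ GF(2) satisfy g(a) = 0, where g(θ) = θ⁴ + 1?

1

Evaluate at each of the 2 elements of GF(2):
g(0) = 1; g(1) = 0 → root.
Roots: {1}.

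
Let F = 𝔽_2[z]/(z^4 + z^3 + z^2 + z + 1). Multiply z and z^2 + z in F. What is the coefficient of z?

Multiply in 𝔽_2[z]: (z)·(z^2 + z) = z^3 + z^2.
Reduced: z^3 + z^2.

0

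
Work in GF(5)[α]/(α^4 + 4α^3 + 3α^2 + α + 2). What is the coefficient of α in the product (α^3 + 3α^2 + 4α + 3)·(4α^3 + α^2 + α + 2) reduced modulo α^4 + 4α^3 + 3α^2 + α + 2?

2

Multiply in GF(5)[α]: (α^3 + 3α^2 + 4α + 3)·(4α^3 + α^2 + α + 2) = 4α^6 + 3α^5 + α^3 + 3α^2 + α + 1.
Reduce using α^4 ≡ α^3 + 2α^2 + 4α + 3 (mod α^4 + 4α^3 + 3α^2 + α + 2).
Reduced: α^3 + 3α^2 + 2α + 1.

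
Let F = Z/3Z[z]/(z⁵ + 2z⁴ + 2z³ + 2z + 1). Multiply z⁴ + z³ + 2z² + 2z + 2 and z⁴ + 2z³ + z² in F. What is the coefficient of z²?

2

Multiply in Z/3Z[z]: (z⁴ + z³ + 2z² + 2z + 2)·(z⁴ + 2z³ + z²) = z⁸ + 2z⁶ + z⁵ + 2z⁴ + 2z².
Reduce using z⁵ ≡ z⁴ + z³ + z + 2 (mod z⁵ + 2z⁴ + 2z³ + 2z + 1).
Reduced: z⁴ + 2z² + 2z.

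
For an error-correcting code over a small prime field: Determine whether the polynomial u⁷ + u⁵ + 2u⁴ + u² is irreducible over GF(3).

No

Write P(u) = u⁷ + u⁵ + 2u⁴ + u².
Check for roots in GF(3): P(0) = 0 → root; P(1) = 2; P(2) = 1.
P(0) = 0, so (u) divides P(u); P is reducible.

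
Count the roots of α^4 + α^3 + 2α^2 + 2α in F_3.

3

Write g(α) = α^4 + α^3 + 2α^2 + 2α.
Evaluate at each of the 3 elements of F_3:
g(0) = 0 → root; g(1) = 0 → root; g(2) = 0 → root.
Roots: {0, 1, 2}.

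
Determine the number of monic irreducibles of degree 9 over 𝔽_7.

4483696

By the necklace-counting formula, N_7(9) = (1/9) Σ_{d|9} μ(9/d)·7^d.
Divisors of 9: 1, 3, 9; μ(9/d) for each: 0, -1, 1.
Σ = − 7^3 + 7^9 = 40353264.
N = 40353264/9 = 4483696.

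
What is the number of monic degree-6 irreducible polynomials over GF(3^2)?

x^(9^6) − x is the product of all monic irreducibles of degree dividing 6; Möbius inversion gives N = (1/6) Σ μ(6/d)·9^d.
Divisors of 6: 1, 2, 3, 6; μ(6/d) for each: 1, -1, -1, 1.
Σ = 9^1 − 9^2 − 9^3 + 9^6 = 530640.
N = 530640/6 = 88440.

88440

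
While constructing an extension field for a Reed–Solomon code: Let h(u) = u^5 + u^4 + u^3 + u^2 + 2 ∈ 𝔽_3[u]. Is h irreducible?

Check for roots in 𝔽_3: h(0) = 2; h(1) = 0 → root; h(2) = 2.
h(1) = 0, so (u − 1) divides h(u); h is reducible.

No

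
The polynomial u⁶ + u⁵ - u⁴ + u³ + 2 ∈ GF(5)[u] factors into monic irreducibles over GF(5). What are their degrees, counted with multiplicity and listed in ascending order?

Write f(u) = u⁶ + u⁵ - u⁴ + u³ + 2.
Roots in GF(5): f(0) = 2; f(1) = 4; f(2) = 0 → root; f(3) = 0 → root; f(4) = 0 → root.
Linear factors from roots: (u - 2), (u + 2), (u + 1).
Complete factorization: f(u) = (u + 1)·(u + 2)·(u - 2)·(u³ - 2u + 2).
Factor degrees with multiplicity: 1 + 1 + 1 + 3 = 6.

1, 1, 1, 3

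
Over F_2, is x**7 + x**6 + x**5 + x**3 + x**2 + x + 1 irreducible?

Yes

Write f(x) = x**7 + x**6 + x**5 + x**3 + x**2 + x + 1.
Check for roots in F_2: f(0) = 1; f(1) = 1.
No roots, so no linear factors.
Monic irreducibles of degree 2 over GF(2): x**2 + x + 1.
None of them divide f (all give nonzero remainder).
Monic irreducibles of degree 3 over GF(2): x**3 + x + 1, x**3 + x**2 + 1.
None of them divide f (all give nonzero remainder).
No irreducible factor of degree ≤ 3 exists, so f is irreducible over GF(2).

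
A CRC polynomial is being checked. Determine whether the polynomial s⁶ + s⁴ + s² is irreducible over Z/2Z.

Write m(s) = s⁶ + s⁴ + s².
Check for roots in Z/2Z: m(0) = 0 → root; m(1) = 1.
m(0) = 0, so (s) divides m(s); m is reducible.

No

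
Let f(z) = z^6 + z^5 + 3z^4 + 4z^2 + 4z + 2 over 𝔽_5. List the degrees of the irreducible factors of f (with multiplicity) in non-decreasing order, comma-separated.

Roots in 𝔽_5: f(0) = 2; f(1) = 0 → root; f(2) = 0 → root; f(3) = 0 → root; f(4) = 0 → root.
Linear factors from roots: (z + 4), (z + 3), (z + 2), (z + 1).
Complete factorization: f(z) = (z + 1)·(z + 3)·(z + 2)^2·(z + 4)^2.
Factor degrees with multiplicity: 1 + 1 + 1 + 1 + 1 + 1 = 6.

1, 1, 1, 1, 1, 1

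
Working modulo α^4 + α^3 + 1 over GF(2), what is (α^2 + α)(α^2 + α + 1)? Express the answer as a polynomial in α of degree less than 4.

α^3 + α + 1

Multiply in GF(2)[α]: (α^2 + α)·(α^2 + α + 1) = α^4 + α.
Reduce using α^4 ≡ α^3 + 1 (mod α^4 + α^3 + 1).
Reduced: α^3 + α + 1.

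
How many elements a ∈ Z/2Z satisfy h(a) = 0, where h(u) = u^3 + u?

Evaluate at each of the 2 elements of Z/2Z:
h(0) = 0 → root; h(1) = 0 → root.
Roots: {0, 1}.

2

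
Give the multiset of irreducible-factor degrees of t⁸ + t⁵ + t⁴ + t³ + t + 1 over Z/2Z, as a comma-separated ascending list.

1, 2, 2, 3

Write g(t) = t⁸ + t⁵ + t⁴ + t³ + t + 1.
Roots in Z/2Z: g(0) = 1; g(1) = 0 → root.
Linear factors from roots: (t + 1).
Complete factorization: g(t) = (t + 1)·(t² + t + 1)^2·(t³ + t² + 1).
Factor degrees with multiplicity: 1 + 2 + 2 + 3 = 8.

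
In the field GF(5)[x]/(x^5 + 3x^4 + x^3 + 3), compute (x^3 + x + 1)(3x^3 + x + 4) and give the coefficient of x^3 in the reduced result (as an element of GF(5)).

Multiply in GF(5)[x]: (x^3 + x + 1)·(3x^3 + x + 4) = 3x^6 + 4x^4 + 2x^3 + x^2 + 4.
Reduce using x^5 ≡ 2x^4 + 4x^3 + 2 (mod x^5 + 3x^4 + x^3 + 3).
Reduced: 3x^4 + x^3 + x^2 + x + 1.

1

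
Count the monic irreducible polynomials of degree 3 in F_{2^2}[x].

The number of monic irreducibles of degree 3 over GF(4) is (1/3)·Σ_{d∣3} μ(3/d) 4^d.
Divisors of 3: 1, 3; μ(3/d) for each: -1, 1.
Σ = − 4^1 + 4^3 = 60.
N = 60/3 = 20.

20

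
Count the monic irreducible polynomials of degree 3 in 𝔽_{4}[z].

20

By the necklace-counting formula, N_4(3) = (1/3) Σ_{d|3} μ(3/d)·4^d.
Divisors of 3: 1, 3; μ(3/d) for each: -1, 1.
Σ = − 4^1 + 4^3 = 60.
N = 60/3 = 20.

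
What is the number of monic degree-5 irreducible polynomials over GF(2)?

x^(2^5) − x is the product of all monic irreducibles of degree dividing 5; Möbius inversion gives N = (1/5) Σ μ(5/d)·2^d.
Divisors of 5: 1, 5; μ(5/d) for each: -1, 1.
Σ = − 2^1 + 2^5 = 30.
N = 30/5 = 6.

6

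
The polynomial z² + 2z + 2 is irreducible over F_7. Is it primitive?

No

Write f(z) = z² + 2z + 2.
|GF(7^2)^×| = 7^2 − 1 = 48. Prime factorization: 48 = 2^4·3.
f is primitive ⇔ z has order 48 in GF(7)[z]/(f), i.e. z^(48/q) ≠ 1 for each prime q | 48.
z^(24) mod f = 1
z^(16) mod f = 4.
Since z^(24) = 1, the order of z divides 24 < 48; not primitive.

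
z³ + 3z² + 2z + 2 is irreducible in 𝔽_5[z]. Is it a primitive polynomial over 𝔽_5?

Yes

Write f(z) = z³ + 3z² + 2z + 2.
|GF(5^3)^×| = 5^3 − 1 = 124. Prime factorization: 124 = 2^2·31.
f is primitive ⇔ z has order 124 in GF(5)[z]/(f), i.e. z^(124/q) ≠ 1 for each prime q | 124.
z^(62) mod f = 4.
z^(4) mod f = 2z² + 4z + 1.
None equal 1, so z has full order 124; f is primitive.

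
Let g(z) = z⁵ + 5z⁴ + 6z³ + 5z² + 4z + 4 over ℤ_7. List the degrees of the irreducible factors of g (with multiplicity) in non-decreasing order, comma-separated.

5

Complete factorization: g(z) = (z⁵ + 5z⁴ + 6z³ + 5z² + 4z + 4).
Factor degrees with multiplicity: 5 = 5.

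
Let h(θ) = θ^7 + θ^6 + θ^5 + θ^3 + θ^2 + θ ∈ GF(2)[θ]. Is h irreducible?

No

Check for roots in GF(2): h(0) = 0 → root; h(1) = 0 → root.
h(0) = 0, so (θ) divides h(θ); h is reducible.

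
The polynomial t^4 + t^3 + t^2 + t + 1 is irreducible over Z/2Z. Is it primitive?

Write f(t) = t^4 + t^3 + t^2 + t + 1.
|GF(2^4)^×| = 2^4 − 1 = 15. Prime factorization: 15 = 3·5.
f is primitive ⇔ t has order 15 in GF(2)[t]/(f), i.e. t^(15/q) ≠ 1 for each prime q | 15.
t^(5) mod f = 1
t^(3) mod f = t^3.
Since t^(5) = 1, the order of t divides 5 < 15; not primitive.

No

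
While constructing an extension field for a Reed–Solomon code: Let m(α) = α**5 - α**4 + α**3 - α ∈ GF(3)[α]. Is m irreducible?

Check for roots in GF(3): m(0) = 0 → root; m(1) = 0 → root; m(2) = 1.
m(0) = 0, so (α) divides m(α); m is reducible.

No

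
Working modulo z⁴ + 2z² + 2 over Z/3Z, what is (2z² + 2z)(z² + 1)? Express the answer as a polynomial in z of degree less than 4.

2z^3 + z^2 + 2z + 2

Multiply in Z/3Z[z]: (2z² + 2z)·(z² + 1) = 2z⁴ + 2z³ + 2z² + 2z.
Reduce using z⁴ ≡ z² + 1 (mod z⁴ + 2z² + 2).
Reduced: 2z³ + z² + 2z + 2.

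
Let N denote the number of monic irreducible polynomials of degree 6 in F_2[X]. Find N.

x^(2^6) − x is the product of all monic irreducibles of degree dividing 6; Möbius inversion gives N = (1/6) Σ μ(6/d)·2^d.
Divisors of 6: 1, 2, 3, 6; μ(6/d) for each: 1, -1, -1, 1.
Σ = 2^1 − 2^2 − 2^3 + 2^6 = 54.
N = 54/6 = 9.

9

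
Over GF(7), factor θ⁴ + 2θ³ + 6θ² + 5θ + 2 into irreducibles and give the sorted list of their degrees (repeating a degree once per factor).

4

Write g(θ) = θ⁴ + 2θ³ + 6θ² + 5θ + 2.
Complete factorization: g(θ) = (θ⁴ + 2θ³ + 6θ² + 5θ + 2).
Factor degrees with multiplicity: 4 = 4.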